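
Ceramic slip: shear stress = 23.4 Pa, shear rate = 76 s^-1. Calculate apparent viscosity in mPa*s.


eta = tau/gamma * 1000 = 23.4/76 * 1000 = 307.9 mPa*s

307.9


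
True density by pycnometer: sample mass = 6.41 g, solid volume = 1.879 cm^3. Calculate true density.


TD = 6.41 / 1.879 = 3.411 g/cm^3

3.411


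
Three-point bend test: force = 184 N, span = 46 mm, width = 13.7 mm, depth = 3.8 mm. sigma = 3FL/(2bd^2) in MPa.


sigma = 3*184*46/(2*13.7*3.8^2) = 64.2 MPa

64.2


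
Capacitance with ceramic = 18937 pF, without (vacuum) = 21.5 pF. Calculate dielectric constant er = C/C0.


er = 18937 / 21.5 = 880.79

880.79


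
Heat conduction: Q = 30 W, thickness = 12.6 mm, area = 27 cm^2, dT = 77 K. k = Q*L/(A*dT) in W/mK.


k = 30*12.6/1000/(27/10000*77) = 1.82 W/mK

1.82


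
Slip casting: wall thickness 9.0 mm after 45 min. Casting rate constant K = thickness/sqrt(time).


K = 9.0 / sqrt(45) = 9.0 / 6.7082 = 1.342 mm/min^0.5

1.342


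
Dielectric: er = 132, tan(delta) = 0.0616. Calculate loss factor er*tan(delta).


Loss = 132 * 0.0616 = 8.131

8.131


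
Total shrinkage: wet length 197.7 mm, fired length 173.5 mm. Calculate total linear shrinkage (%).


TS = (197.7 - 173.5) / 197.7 * 100 = 12.24%

12.24


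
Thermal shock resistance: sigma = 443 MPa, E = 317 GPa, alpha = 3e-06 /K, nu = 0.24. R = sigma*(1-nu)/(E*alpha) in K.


R = 443*(1-0.24)/(317*1000*3e-06) = 354 K

354


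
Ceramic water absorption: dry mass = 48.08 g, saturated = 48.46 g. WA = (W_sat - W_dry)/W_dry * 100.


WA = (48.46 - 48.08) / 48.08 * 100 = 0.79%

0.79


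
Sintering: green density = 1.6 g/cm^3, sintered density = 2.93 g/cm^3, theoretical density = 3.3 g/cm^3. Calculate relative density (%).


Relative = 2.93 / 3.3 * 100 = 88.8%

88.8


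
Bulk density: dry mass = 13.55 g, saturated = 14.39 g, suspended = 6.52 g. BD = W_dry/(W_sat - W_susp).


BD = 13.55 / (14.39 - 6.52) = 13.55 / 7.87 = 1.722 g/cm^3

1.722


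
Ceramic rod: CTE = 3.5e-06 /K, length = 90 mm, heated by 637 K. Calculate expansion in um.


dL = 3.5e-06 * 90 * 637 * 1000 = 200.655 um

200.655


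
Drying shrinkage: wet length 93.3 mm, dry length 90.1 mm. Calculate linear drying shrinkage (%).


DS = (93.3 - 90.1) / 93.3 * 100 = 3.43%

3.43


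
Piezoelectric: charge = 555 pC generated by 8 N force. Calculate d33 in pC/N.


d33 = 555 / 8 = 69.4 pC/N

69.4


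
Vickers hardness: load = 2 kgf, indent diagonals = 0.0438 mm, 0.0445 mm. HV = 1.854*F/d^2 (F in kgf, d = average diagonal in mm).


d_avg = (0.0438+0.0445)/2 = 0.04415 mm
HV = 1.854*2/0.04415^2 = 1902

1902


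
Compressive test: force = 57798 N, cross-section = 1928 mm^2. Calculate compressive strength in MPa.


CS = 57798 / 1928 = 30.0 MPa

30.0


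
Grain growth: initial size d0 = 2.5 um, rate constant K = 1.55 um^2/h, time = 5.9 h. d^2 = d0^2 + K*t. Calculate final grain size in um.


d^2 = 2.5^2 + 1.55*5.9 = 15.395
d = sqrt(15.395) = 3.92 um

3.92


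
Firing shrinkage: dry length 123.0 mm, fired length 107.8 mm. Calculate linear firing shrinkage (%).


FS = (123.0 - 107.8) / 123.0 * 100 = 12.36%

12.36


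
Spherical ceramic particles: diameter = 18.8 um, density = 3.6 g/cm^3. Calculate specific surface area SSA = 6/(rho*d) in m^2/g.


SSA = 6 / (3.6 * 18.8) = 0.089 m^2/g

0.089


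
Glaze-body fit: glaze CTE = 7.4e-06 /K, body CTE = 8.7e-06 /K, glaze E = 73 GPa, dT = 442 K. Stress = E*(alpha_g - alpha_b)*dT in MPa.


Stress = 73*1000*(7.4e-06 - 8.7e-06)*442 = -41.9 MPa

-41.9


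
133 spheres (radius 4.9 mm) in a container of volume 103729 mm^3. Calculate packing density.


V_sphere = 4/3*pi*4.9^3 = 492.807 mm^3
Total V = 133*492.807 = 65543.331 mm^3
PD = 65543.331 / 103729 = 0.632

0.632


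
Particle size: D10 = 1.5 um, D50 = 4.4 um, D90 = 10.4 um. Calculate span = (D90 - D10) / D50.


Span = (10.4 - 1.5) / 4.4 = 8.9 / 4.4 = 2.023

2.023


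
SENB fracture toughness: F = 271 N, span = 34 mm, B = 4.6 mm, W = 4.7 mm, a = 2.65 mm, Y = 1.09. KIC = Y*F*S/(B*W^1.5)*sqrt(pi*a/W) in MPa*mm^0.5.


KIC = 1.09*271*34/(4.6*4.7^1.5)*sqrt(pi*2.65/4.7) = 285.18

285.18


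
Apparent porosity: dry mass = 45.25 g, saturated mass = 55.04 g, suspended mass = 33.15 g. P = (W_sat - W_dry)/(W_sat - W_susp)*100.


P = (55.04 - 45.25) / (55.04 - 33.15) * 100 = 9.79 / 21.89 * 100 = 44.7%

44.7


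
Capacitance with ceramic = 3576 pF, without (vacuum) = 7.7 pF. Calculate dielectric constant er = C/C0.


er = 3576 / 7.7 = 464.42

464.42


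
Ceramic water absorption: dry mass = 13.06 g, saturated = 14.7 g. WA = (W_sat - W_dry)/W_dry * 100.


WA = (14.7 - 13.06) / 13.06 * 100 = 12.56%

12.56


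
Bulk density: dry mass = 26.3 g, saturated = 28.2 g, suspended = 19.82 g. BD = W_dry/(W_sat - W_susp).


BD = 26.3 / (28.2 - 19.82) = 26.3 / 8.38 = 3.138 g/cm^3

3.138


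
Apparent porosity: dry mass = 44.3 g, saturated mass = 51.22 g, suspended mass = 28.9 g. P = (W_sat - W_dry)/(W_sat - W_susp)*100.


P = (51.22 - 44.3) / (51.22 - 28.9) * 100 = 6.92 / 22.32 * 100 = 31.0%

31.0


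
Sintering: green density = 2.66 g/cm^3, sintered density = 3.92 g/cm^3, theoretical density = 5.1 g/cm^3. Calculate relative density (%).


Relative = 3.92 / 5.1 * 100 = 76.9%

76.9


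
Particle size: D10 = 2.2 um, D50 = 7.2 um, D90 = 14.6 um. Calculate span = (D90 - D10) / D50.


Span = (14.6 - 2.2) / 7.2 = 12.4 / 7.2 = 1.722

1.722


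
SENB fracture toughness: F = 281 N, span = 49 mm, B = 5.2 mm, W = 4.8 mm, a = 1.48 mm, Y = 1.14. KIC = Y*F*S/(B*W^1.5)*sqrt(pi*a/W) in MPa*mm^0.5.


KIC = 1.14*281*49/(5.2*4.8^1.5)*sqrt(pi*1.48/4.8) = 282.51

282.51


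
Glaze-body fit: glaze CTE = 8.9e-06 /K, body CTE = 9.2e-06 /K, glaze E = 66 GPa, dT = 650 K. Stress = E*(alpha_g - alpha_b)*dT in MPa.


Stress = 66*1000*(8.9e-06 - 9.2e-06)*650 = -12.9 MPa

-12.9


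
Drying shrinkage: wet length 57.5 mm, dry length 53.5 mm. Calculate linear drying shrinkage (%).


DS = (57.5 - 53.5) / 57.5 * 100 = 6.96%

6.96


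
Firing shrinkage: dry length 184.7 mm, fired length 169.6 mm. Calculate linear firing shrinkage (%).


FS = (184.7 - 169.6) / 184.7 * 100 = 8.18%

8.18


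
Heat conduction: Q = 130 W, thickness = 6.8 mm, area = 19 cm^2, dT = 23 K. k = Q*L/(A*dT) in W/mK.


k = 130*6.8/1000/(19/10000*23) = 20.23 W/mK

20.23


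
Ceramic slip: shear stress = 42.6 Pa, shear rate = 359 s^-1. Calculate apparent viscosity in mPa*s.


eta = tau/gamma * 1000 = 42.6/359 * 1000 = 118.7 mPa*s

118.7


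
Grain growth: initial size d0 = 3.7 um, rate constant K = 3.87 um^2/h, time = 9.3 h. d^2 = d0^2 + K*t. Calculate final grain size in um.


d^2 = 3.7^2 + 3.87*9.3 = 49.681
d = sqrt(49.681) = 7.05 um

7.05


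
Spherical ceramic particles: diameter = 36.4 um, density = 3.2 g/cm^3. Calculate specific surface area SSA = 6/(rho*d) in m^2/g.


SSA = 6 / (3.2 * 36.4) = 0.052 m^2/g

0.052


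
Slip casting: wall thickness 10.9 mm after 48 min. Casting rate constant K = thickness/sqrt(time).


K = 10.9 / sqrt(48) = 10.9 / 6.9282 = 1.573 mm/min^0.5

1.573


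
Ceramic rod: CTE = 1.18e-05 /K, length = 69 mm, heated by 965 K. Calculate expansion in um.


dL = 1.18e-05 * 69 * 965 * 1000 = 785.703 um

785.703


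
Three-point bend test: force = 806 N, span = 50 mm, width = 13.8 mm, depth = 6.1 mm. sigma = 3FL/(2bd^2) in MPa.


sigma = 3*806*50/(2*13.8*6.1^2) = 117.7 MPa

117.7


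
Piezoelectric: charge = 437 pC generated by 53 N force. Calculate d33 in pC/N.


d33 = 437 / 53 = 8.2 pC/N

8.2


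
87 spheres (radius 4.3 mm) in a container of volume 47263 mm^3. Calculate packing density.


V_sphere = 4/3*pi*4.3^3 = 333.0381 mm^3
Total V = 87*333.0381 = 28974.3147 mm^3
PD = 28974.3147 / 47263 = 0.613

0.613


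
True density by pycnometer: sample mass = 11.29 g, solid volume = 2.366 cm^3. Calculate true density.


TD = 11.29 / 2.366 = 4.772 g/cm^3

4.772


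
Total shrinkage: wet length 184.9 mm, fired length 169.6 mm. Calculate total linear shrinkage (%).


TS = (184.9 - 169.6) / 184.9 * 100 = 8.27%

8.27


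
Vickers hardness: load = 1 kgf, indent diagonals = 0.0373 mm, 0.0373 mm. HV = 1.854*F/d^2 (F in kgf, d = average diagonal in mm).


d_avg = (0.0373+0.0373)/2 = 0.0373 mm
HV = 1.854*1/0.0373^2 = 1333

1333


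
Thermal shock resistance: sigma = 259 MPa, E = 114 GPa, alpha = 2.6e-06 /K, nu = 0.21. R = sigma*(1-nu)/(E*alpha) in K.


R = 259*(1-0.21)/(114*1000*2.6e-06) = 690 K

690


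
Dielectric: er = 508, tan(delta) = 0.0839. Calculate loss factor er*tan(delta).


Loss = 508 * 0.0839 = 42.621

42.621


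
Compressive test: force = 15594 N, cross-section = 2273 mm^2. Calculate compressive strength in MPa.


CS = 15594 / 2273 = 6.9 MPa

6.9


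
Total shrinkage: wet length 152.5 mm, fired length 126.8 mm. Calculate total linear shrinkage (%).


TS = (152.5 - 126.8) / 152.5 * 100 = 16.85%

16.85


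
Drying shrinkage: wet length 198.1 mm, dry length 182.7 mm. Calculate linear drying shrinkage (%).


DS = (198.1 - 182.7) / 198.1 * 100 = 7.77%

7.77


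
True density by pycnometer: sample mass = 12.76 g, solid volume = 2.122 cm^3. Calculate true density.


TD = 12.76 / 2.122 = 6.013 g/cm^3

6.013


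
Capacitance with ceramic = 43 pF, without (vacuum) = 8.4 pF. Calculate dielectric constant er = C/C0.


er = 43 / 8.4 = 5.12

5.12


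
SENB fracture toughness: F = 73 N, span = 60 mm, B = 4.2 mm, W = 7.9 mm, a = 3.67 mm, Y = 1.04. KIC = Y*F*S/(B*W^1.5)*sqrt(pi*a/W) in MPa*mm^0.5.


KIC = 1.04*73*60/(4.2*7.9^1.5)*sqrt(pi*3.67/7.9) = 59.01

59.01


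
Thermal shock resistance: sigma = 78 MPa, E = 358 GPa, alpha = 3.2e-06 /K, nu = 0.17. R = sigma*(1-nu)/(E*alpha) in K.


R = 78*(1-0.17)/(358*1000*3.2e-06) = 57 K

57


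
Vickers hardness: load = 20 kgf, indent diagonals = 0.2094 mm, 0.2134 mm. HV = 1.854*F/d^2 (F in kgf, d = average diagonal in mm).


d_avg = (0.2094+0.2134)/2 = 0.2114 mm
HV = 1.854*20/0.2114^2 = 830

830


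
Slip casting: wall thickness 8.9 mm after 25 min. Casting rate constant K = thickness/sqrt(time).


K = 8.9 / sqrt(25) = 8.9 / 5.0 = 1.78 mm/min^0.5

1.78


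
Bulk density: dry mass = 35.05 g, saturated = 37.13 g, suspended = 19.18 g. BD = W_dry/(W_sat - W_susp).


BD = 35.05 / (37.13 - 19.18) = 35.05 / 17.95 = 1.953 g/cm^3

1.953


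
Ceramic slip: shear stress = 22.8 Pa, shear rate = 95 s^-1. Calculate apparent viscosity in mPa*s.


eta = tau/gamma * 1000 = 22.8/95 * 1000 = 240.0 mPa*s

240.0


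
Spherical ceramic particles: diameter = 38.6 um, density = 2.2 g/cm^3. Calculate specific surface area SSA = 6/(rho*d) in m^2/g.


SSA = 6 / (2.2 * 38.6) = 0.071 m^2/g

0.071


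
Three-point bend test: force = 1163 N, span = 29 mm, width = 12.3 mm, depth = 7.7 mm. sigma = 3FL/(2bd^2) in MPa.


sigma = 3*1163*29/(2*12.3*7.7^2) = 69.4 MPa

69.4


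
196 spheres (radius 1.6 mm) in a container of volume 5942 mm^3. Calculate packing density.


V_sphere = 4/3*pi*1.6^3 = 17.1573 mm^3
Total V = 196*17.1573 = 3362.8308 mm^3
PD = 3362.8308 / 5942 = 0.566

0.566


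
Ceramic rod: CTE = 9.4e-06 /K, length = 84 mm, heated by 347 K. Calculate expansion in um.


dL = 9.4e-06 * 84 * 347 * 1000 = 273.991 um

273.991


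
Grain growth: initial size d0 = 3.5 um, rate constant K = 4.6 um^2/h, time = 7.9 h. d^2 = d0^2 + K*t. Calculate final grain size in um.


d^2 = 3.5^2 + 4.6*7.9 = 48.59
d = sqrt(48.59) = 6.97 um

6.97


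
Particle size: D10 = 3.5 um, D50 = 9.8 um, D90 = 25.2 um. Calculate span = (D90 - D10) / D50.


Span = (25.2 - 3.5) / 9.8 = 21.7 / 9.8 = 2.214

2.214


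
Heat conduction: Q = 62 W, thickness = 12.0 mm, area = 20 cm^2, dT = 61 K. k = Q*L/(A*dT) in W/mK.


k = 62*12.0/1000/(20/10000*61) = 6.1 W/mK

6.1


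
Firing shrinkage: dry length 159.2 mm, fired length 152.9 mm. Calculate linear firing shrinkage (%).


FS = (159.2 - 152.9) / 159.2 * 100 = 3.96%

3.96


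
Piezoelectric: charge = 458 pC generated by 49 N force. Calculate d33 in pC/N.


d33 = 458 / 49 = 9.3 pC/N

9.3


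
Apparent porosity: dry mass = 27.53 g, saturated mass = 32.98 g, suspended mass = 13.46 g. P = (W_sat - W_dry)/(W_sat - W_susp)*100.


P = (32.98 - 27.53) / (32.98 - 13.46) * 100 = 5.45 / 19.52 * 100 = 27.9%

27.9


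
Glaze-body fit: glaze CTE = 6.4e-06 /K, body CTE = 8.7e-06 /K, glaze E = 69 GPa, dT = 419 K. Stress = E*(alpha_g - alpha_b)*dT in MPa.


Stress = 69*1000*(6.4e-06 - 8.7e-06)*419 = -66.5 MPa

-66.5


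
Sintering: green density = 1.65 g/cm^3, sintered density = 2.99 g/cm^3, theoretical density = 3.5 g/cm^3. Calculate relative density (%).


Relative = 2.99 / 3.5 * 100 = 85.4%

85.4


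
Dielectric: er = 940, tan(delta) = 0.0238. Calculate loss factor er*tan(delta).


Loss = 940 * 0.0238 = 22.372

22.372


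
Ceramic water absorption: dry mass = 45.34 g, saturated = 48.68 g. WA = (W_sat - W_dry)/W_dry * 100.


WA = (48.68 - 45.34) / 45.34 * 100 = 7.37%

7.37


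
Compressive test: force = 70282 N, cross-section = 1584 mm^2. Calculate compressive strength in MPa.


CS = 70282 / 1584 = 44.4 MPa

44.4


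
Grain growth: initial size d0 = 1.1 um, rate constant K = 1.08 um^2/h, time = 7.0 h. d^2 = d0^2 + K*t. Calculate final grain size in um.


d^2 = 1.1^2 + 1.08*7.0 = 8.77
d = sqrt(8.77) = 2.96 um

2.96


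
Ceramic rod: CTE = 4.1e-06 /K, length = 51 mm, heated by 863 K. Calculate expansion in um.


dL = 4.1e-06 * 51 * 863 * 1000 = 180.453 um

180.453


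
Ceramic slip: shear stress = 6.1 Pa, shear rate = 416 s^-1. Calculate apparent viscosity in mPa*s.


eta = tau/gamma * 1000 = 6.1/416 * 1000 = 14.7 mPa*s

14.7


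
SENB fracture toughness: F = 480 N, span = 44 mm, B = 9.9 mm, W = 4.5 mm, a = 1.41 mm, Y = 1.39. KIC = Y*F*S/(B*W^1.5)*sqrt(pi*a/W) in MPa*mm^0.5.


KIC = 1.39*480*44/(9.9*4.5^1.5)*sqrt(pi*1.41/4.5) = 308.2

308.2


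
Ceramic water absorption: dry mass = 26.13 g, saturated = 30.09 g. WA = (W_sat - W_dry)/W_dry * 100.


WA = (30.09 - 26.13) / 26.13 * 100 = 15.15%

15.15


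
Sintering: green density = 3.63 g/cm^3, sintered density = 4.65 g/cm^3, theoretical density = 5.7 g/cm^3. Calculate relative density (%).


Relative = 4.65 / 5.7 * 100 = 81.6%

81.6


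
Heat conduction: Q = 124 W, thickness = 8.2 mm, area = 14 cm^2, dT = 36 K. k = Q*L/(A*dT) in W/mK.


k = 124*8.2/1000/(14/10000*36) = 20.17 W/mK

20.17


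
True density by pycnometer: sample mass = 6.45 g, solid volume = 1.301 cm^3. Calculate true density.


TD = 6.45 / 1.301 = 4.958 g/cm^3

4.958


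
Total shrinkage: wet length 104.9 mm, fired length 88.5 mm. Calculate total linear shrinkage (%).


TS = (104.9 - 88.5) / 104.9 * 100 = 15.63%

15.63


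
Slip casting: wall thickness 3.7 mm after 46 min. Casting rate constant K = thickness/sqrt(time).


K = 3.7 / sqrt(46) = 3.7 / 6.7823 = 0.546 mm/min^0.5

0.546


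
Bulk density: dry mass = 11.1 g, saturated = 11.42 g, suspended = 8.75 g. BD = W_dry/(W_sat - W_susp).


BD = 11.1 / (11.42 - 8.75) = 11.1 / 2.67 = 4.157 g/cm^3

4.157


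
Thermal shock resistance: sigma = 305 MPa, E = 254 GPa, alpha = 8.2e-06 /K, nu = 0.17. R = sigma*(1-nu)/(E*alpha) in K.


R = 305*(1-0.17)/(254*1000*8.2e-06) = 122 K

122


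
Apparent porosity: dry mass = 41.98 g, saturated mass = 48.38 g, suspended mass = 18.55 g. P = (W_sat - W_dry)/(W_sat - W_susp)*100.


P = (48.38 - 41.98) / (48.38 - 18.55) * 100 = 6.4 / 29.83 * 100 = 21.5%

21.5


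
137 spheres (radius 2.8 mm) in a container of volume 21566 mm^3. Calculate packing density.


V_sphere = 4/3*pi*2.8^3 = 91.9523 mm^3
Total V = 137*91.9523 = 12597.4651 mm^3
PD = 12597.4651 / 21566 = 0.584

0.584


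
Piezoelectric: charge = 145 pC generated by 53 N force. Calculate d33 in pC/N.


d33 = 145 / 53 = 2.7 pC/N

2.7


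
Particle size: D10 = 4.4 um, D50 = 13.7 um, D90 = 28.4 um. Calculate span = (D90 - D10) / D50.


Span = (28.4 - 4.4) / 13.7 = 24.0 / 13.7 = 1.752

1.752


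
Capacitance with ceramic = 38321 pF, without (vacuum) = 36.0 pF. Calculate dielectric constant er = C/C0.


er = 38321 / 36.0 = 1064.47

1064.47


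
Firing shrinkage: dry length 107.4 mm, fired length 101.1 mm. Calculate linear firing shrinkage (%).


FS = (107.4 - 101.1) / 107.4 * 100 = 5.87%

5.87


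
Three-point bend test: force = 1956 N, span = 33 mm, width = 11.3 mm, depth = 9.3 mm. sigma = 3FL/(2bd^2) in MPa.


sigma = 3*1956*33/(2*11.3*9.3^2) = 99.1 MPa

99.1


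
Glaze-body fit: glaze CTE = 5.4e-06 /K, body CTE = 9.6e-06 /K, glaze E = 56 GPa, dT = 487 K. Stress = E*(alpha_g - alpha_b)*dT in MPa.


Stress = 56*1000*(5.4e-06 - 9.6e-06)*487 = -114.5 MPa

-114.5


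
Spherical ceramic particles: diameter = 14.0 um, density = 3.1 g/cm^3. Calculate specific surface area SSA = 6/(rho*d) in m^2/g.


SSA = 6 / (3.1 * 14.0) = 0.138 m^2/g

0.138


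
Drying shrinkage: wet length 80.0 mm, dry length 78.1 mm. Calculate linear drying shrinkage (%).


DS = (80.0 - 78.1) / 80.0 * 100 = 2.38%

2.38


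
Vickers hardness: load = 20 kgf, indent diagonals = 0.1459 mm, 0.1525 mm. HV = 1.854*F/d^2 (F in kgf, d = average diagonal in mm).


d_avg = (0.1459+0.1525)/2 = 0.1492 mm
HV = 1.854*20/0.1492^2 = 1666

1666


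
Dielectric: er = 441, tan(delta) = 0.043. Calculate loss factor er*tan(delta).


Loss = 441 * 0.043 = 18.963

18.963


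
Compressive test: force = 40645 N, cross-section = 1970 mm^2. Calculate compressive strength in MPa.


CS = 40645 / 1970 = 20.6 MPa

20.6


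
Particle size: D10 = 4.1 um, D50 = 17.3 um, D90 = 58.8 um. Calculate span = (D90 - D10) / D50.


Span = (58.8 - 4.1) / 17.3 = 54.7 / 17.3 = 3.162

3.162


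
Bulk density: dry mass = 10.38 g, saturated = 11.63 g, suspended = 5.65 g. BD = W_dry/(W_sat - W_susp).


BD = 10.38 / (11.63 - 5.65) = 10.38 / 5.98 = 1.736 g/cm^3

1.736


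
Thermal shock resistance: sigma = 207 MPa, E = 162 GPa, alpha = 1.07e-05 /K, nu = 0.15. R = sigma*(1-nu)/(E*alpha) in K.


R = 207*(1-0.15)/(162*1000*1.07e-05) = 102 K

102


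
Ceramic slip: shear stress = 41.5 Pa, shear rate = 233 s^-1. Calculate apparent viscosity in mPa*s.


eta = tau/gamma * 1000 = 41.5/233 * 1000 = 178.1 mPa*s

178.1


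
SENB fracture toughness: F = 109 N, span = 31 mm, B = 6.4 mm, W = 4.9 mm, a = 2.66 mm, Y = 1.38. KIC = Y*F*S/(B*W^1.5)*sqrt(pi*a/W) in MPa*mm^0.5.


KIC = 1.38*109*31/(6.4*4.9^1.5)*sqrt(pi*2.66/4.9) = 87.72

87.72


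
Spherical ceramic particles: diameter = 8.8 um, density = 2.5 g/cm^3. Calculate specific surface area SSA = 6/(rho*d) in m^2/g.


SSA = 6 / (2.5 * 8.8) = 0.273 m^2/g

0.273


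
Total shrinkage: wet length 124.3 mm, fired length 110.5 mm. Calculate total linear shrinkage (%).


TS = (124.3 - 110.5) / 124.3 * 100 = 11.1%

11.1


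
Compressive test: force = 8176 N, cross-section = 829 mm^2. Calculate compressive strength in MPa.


CS = 8176 / 829 = 9.9 MPa

9.9


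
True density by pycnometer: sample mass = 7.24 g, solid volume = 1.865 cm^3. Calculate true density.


TD = 7.24 / 1.865 = 3.882 g/cm^3

3.882


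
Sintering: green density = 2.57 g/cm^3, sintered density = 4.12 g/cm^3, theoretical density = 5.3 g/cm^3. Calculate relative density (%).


Relative = 4.12 / 5.3 * 100 = 77.7%

77.7


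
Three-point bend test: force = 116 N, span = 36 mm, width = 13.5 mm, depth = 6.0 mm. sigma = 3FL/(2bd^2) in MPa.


sigma = 3*116*36/(2*13.5*6.0^2) = 12.9 MPa

12.9


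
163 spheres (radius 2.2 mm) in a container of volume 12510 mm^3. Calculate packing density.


V_sphere = 4/3*pi*2.2^3 = 44.6022 mm^3
Total V = 163*44.6022 = 7270.1586 mm^3
PD = 7270.1586 / 12510 = 0.581

0.581


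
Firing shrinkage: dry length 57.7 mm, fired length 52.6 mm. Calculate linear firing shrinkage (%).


FS = (57.7 - 52.6) / 57.7 * 100 = 8.84%

8.84


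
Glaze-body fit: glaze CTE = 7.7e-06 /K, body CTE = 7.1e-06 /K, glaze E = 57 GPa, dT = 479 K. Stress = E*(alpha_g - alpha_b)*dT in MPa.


Stress = 57*1000*(7.7e-06 - 7.1e-06)*479 = 16.4 MPa

16.4


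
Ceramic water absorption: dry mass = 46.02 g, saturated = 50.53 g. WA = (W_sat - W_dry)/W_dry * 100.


WA = (50.53 - 46.02) / 46.02 * 100 = 9.8%

9.8


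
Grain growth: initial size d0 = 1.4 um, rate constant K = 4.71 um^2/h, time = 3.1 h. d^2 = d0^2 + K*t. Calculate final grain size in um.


d^2 = 1.4^2 + 4.71*3.1 = 16.561
d = sqrt(16.561) = 4.07 um

4.07


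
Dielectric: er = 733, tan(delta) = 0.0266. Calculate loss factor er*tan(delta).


Loss = 733 * 0.0266 = 19.498

19.498


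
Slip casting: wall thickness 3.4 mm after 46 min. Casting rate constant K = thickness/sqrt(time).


K = 3.4 / sqrt(46) = 3.4 / 6.7823 = 0.501 mm/min^0.5

0.501


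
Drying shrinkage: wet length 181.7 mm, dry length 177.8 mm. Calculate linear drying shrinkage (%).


DS = (181.7 - 177.8) / 181.7 * 100 = 2.15%

2.15


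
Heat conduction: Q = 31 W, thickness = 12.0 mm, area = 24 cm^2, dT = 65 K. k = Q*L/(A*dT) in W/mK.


k = 31*12.0/1000/(24/10000*65) = 2.38 W/mK

2.38


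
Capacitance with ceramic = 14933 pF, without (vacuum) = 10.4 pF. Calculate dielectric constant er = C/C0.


er = 14933 / 10.4 = 1435.87

1435.87


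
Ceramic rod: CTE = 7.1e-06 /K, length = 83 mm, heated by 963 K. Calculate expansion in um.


dL = 7.1e-06 * 83 * 963 * 1000 = 567.496 um

567.496


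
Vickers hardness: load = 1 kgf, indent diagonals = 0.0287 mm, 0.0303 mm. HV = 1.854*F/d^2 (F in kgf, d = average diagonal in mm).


d_avg = (0.0287+0.0303)/2 = 0.0295 mm
HV = 1.854*1/0.0295^2 = 2130

2130


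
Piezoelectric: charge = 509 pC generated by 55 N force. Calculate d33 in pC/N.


d33 = 509 / 55 = 9.3 pC/N

9.3


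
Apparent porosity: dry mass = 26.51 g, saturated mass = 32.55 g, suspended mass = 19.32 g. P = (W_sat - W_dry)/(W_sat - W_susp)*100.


P = (32.55 - 26.51) / (32.55 - 19.32) * 100 = 6.04 / 13.23 * 100 = 45.7%

45.7


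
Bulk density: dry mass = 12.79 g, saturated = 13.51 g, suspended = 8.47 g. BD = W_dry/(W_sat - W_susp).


BD = 12.79 / (13.51 - 8.47) = 12.79 / 5.04 = 2.538 g/cm^3

2.538


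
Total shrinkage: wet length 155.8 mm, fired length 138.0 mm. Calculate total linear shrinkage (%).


TS = (155.8 - 138.0) / 155.8 * 100 = 11.42%

11.42


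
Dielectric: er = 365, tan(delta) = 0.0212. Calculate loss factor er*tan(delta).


Loss = 365 * 0.0212 = 7.738

7.738


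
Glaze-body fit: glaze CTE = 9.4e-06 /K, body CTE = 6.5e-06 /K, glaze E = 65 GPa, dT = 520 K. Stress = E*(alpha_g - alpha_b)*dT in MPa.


Stress = 65*1000*(9.4e-06 - 6.5e-06)*520 = 98.0 MPa

98.0


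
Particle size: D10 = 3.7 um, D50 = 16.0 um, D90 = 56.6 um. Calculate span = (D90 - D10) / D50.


Span = (56.6 - 3.7) / 16.0 = 52.9 / 16.0 = 3.306

3.306


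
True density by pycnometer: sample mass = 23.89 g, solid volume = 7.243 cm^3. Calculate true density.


TD = 23.89 / 7.243 = 3.298 g/cm^3

3.298


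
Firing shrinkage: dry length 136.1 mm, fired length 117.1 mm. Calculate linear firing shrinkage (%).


FS = (136.1 - 117.1) / 136.1 * 100 = 13.96%

13.96


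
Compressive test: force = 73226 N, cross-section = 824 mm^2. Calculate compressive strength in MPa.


CS = 73226 / 824 = 88.9 MPa

88.9


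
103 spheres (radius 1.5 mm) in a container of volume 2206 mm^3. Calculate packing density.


V_sphere = 4/3*pi*1.5^3 = 14.1372 mm^3
Total V = 103*14.1372 = 1456.1316 mm^3
PD = 1456.1316 / 2206 = 0.66

0.66


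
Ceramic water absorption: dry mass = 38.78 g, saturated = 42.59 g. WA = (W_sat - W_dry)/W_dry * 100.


WA = (42.59 - 38.78) / 38.78 * 100 = 9.82%

9.82


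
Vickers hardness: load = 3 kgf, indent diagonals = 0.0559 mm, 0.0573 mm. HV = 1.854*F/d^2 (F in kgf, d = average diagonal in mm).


d_avg = (0.0559+0.0573)/2 = 0.0566 mm
HV = 1.854*3/0.0566^2 = 1736

1736


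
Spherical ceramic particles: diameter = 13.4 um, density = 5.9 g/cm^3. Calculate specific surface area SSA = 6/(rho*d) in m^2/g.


SSA = 6 / (5.9 * 13.4) = 0.076 m^2/g

0.076


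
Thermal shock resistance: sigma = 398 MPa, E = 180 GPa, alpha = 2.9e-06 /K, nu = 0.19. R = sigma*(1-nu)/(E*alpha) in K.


R = 398*(1-0.19)/(180*1000*2.9e-06) = 618 K

618


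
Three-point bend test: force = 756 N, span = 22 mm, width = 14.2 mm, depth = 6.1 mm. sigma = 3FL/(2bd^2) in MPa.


sigma = 3*756*22/(2*14.2*6.1^2) = 47.2 MPa

47.2


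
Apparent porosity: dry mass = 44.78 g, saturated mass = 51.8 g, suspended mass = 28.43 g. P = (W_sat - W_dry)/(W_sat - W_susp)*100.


P = (51.8 - 44.78) / (51.8 - 28.43) * 100 = 7.02 / 23.37 * 100 = 30.0%

30.0


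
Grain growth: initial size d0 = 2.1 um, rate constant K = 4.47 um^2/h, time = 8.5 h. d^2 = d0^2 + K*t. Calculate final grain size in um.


d^2 = 2.1^2 + 4.47*8.5 = 42.405
d = sqrt(42.405) = 6.51 um

6.51


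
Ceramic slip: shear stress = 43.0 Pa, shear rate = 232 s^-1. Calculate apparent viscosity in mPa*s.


eta = tau/gamma * 1000 = 43.0/232 * 1000 = 185.3 mPa*s

185.3


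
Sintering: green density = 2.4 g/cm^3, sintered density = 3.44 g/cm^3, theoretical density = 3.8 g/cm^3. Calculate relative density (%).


Relative = 3.44 / 3.8 * 100 = 90.5%

90.5


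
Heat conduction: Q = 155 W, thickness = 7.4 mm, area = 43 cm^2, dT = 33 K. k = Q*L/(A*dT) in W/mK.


k = 155*7.4/1000/(43/10000*33) = 8.08 W/mK

8.08


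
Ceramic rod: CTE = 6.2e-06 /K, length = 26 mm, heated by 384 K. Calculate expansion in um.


dL = 6.2e-06 * 26 * 384 * 1000 = 61.901 um

61.901


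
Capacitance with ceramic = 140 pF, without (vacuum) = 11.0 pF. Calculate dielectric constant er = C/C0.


er = 140 / 11.0 = 12.73

12.73


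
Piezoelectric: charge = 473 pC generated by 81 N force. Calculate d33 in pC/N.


d33 = 473 / 81 = 5.8 pC/N

5.8


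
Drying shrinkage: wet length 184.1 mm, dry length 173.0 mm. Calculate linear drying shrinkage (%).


DS = (184.1 - 173.0) / 184.1 * 100 = 6.03%

6.03


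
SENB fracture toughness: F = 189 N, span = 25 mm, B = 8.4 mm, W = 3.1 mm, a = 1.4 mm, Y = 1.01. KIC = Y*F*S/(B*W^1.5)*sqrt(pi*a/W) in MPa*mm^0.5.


KIC = 1.01*189*25/(8.4*3.1^1.5)*sqrt(pi*1.4/3.1) = 123.98

123.98


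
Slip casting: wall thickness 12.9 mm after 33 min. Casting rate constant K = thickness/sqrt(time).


K = 12.9 / sqrt(33) = 12.9 / 5.7446 = 2.246 mm/min^0.5

2.246


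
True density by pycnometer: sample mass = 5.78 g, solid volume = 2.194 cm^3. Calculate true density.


TD = 5.78 / 2.194 = 2.634 g/cm^3

2.634


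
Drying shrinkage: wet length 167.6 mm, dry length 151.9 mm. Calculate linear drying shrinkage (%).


DS = (167.6 - 151.9) / 167.6 * 100 = 9.37%

9.37


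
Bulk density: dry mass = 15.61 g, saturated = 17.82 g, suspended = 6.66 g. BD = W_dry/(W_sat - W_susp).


BD = 15.61 / (17.82 - 6.66) = 15.61 / 11.16 = 1.399 g/cm^3

1.399


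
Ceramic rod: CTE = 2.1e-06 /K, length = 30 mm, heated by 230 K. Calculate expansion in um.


dL = 2.1e-06 * 30 * 230 * 1000 = 14.49 um

14.49


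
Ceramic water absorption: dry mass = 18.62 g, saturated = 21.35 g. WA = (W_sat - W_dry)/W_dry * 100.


WA = (21.35 - 18.62) / 18.62 * 100 = 14.66%

14.66


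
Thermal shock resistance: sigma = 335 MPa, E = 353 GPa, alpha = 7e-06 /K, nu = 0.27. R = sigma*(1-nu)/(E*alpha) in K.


R = 335*(1-0.27)/(353*1000*7e-06) = 99 K

99


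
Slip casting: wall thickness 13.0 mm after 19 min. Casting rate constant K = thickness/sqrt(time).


K = 13.0 / sqrt(19) = 13.0 / 4.3589 = 2.982 mm/min^0.5

2.982


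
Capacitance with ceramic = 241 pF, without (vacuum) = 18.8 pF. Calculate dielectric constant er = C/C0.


er = 241 / 18.8 = 12.82

12.82


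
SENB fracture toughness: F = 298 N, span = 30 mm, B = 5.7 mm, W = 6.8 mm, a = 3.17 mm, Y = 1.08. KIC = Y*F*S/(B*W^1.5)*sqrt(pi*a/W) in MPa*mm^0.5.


KIC = 1.08*298*30/(5.7*6.8^1.5)*sqrt(pi*3.17/6.8) = 115.6

115.6


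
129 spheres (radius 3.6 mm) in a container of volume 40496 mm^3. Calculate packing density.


V_sphere = 4/3*pi*3.6^3 = 195.4322 mm^3
Total V = 129*195.4322 = 25210.7538 mm^3
PD = 25210.7538 / 40496 = 0.623

0.623


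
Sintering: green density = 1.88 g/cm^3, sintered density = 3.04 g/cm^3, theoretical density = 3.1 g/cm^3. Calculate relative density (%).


Relative = 3.04 / 3.1 * 100 = 98.1%

98.1


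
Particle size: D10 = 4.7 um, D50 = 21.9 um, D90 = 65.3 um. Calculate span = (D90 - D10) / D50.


Span = (65.3 - 4.7) / 21.9 = 60.6 / 21.9 = 2.767

2.767


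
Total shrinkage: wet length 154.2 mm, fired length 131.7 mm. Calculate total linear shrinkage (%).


TS = (154.2 - 131.7) / 154.2 * 100 = 14.59%

14.59


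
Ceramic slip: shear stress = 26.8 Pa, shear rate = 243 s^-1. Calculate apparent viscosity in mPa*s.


eta = tau/gamma * 1000 = 26.8/243 * 1000 = 110.3 mPa*s

110.3


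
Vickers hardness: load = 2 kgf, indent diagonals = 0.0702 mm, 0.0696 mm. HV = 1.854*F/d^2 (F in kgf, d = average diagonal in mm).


d_avg = (0.0702+0.0696)/2 = 0.0699 mm
HV = 1.854*2/0.0699^2 = 759

759


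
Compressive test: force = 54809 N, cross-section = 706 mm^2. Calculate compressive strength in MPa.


CS = 54809 / 706 = 77.6 MPa

77.6


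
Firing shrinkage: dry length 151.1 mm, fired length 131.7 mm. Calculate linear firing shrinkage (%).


FS = (151.1 - 131.7) / 151.1 * 100 = 12.84%

12.84


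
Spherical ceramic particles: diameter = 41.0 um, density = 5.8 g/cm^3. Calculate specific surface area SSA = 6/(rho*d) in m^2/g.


SSA = 6 / (5.8 * 41.0) = 0.025 m^2/g

0.025


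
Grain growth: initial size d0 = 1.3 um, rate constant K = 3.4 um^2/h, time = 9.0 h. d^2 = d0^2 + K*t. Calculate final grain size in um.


d^2 = 1.3^2 + 3.4*9.0 = 32.29
d = sqrt(32.29) = 5.68 um

5.68


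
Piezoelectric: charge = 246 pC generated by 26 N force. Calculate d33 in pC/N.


d33 = 246 / 26 = 9.5 pC/N

9.5


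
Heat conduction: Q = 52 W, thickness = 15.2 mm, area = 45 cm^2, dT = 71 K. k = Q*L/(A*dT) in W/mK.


k = 52*15.2/1000/(45/10000*71) = 2.47 W/mK

2.47


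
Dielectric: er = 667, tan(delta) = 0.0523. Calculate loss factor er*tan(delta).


Loss = 667 * 0.0523 = 34.884

34.884


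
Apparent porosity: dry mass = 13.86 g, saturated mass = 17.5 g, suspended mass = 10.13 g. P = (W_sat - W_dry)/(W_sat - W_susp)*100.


P = (17.5 - 13.86) / (17.5 - 10.13) * 100 = 3.64 / 7.37 * 100 = 49.4%

49.4


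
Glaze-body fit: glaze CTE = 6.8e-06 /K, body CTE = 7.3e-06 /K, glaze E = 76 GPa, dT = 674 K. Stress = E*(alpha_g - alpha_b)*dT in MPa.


Stress = 76*1000*(6.8e-06 - 7.3e-06)*674 = -25.6 MPa

-25.6


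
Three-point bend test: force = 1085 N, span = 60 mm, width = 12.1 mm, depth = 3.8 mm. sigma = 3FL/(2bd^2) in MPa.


sigma = 3*1085*60/(2*12.1*3.8^2) = 558.9 MPa

558.9


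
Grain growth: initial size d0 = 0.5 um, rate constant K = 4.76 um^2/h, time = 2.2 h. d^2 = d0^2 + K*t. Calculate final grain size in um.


d^2 = 0.5^2 + 4.76*2.2 = 10.722
d = sqrt(10.722) = 3.27 um

3.27


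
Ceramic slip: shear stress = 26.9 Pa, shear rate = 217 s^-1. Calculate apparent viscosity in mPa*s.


eta = tau/gamma * 1000 = 26.9/217 * 1000 = 124.0 mPa*s

124.0


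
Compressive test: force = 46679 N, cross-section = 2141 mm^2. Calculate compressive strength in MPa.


CS = 46679 / 2141 = 21.8 MPa

21.8


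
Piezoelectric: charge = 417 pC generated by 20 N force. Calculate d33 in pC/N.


d33 = 417 / 20 = 20.9 pC/N

20.9


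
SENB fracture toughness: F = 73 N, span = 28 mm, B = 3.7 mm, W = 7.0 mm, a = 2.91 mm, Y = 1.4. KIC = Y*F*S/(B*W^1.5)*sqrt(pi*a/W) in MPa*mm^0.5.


KIC = 1.4*73*28/(3.7*7.0^1.5)*sqrt(pi*2.91/7.0) = 47.72

47.72


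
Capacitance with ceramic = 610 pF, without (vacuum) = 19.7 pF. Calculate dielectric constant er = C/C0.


er = 610 / 19.7 = 30.96

30.96


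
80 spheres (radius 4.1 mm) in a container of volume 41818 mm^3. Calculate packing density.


V_sphere = 4/3*pi*4.1^3 = 288.6956 mm^3
Total V = 80*288.6956 = 23095.648 mm^3
PD = 23095.648 / 41818 = 0.552

0.552


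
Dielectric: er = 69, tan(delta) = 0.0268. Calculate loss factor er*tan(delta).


Loss = 69 * 0.0268 = 1.849

1.849


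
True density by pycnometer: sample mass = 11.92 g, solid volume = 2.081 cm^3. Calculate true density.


TD = 11.92 / 2.081 = 5.728 g/cm^3

5.728


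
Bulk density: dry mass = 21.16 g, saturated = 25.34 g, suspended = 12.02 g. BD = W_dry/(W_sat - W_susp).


BD = 21.16 / (25.34 - 12.02) = 21.16 / 13.32 = 1.589 g/cm^3

1.589


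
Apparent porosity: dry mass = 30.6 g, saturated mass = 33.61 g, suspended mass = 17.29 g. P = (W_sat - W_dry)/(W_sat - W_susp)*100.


P = (33.61 - 30.6) / (33.61 - 17.29) * 100 = 3.01 / 16.32 * 100 = 18.4%

18.4


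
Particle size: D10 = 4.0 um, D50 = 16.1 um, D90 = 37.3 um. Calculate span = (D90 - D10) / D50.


Span = (37.3 - 4.0) / 16.1 = 33.3 / 16.1 = 2.068

2.068


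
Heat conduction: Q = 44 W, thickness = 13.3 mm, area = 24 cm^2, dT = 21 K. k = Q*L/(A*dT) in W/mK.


k = 44*13.3/1000/(24/10000*21) = 11.61 W/mK

11.61


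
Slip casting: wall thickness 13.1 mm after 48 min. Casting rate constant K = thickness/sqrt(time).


K = 13.1 / sqrt(48) = 13.1 / 6.9282 = 1.891 mm/min^0.5

1.891


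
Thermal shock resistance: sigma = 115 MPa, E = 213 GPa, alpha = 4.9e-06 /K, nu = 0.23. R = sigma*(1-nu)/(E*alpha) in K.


R = 115*(1-0.23)/(213*1000*4.9e-06) = 85 K

85


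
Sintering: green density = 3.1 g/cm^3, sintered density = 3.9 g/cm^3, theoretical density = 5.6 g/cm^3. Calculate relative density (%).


Relative = 3.9 / 5.6 * 100 = 69.6%

69.6


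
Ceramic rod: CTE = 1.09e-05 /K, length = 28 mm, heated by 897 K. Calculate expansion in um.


dL = 1.09e-05 * 28 * 897 * 1000 = 273.764 um

273.764


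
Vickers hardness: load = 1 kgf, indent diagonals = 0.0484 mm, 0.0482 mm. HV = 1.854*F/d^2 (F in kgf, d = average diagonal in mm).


d_avg = (0.0484+0.0482)/2 = 0.0483 mm
HV = 1.854*1/0.0483^2 = 795

795


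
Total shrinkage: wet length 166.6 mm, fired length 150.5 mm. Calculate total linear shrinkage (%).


TS = (166.6 - 150.5) / 166.6 * 100 = 9.66%

9.66


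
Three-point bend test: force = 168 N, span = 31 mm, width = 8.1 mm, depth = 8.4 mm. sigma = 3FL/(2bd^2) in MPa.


sigma = 3*168*31/(2*8.1*8.4^2) = 13.7 MPa

13.7


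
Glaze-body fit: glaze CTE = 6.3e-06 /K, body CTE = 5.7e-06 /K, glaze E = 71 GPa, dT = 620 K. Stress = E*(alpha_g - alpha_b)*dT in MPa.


Stress = 71*1000*(6.3e-06 - 5.7e-06)*620 = 26.4 MPa

26.4


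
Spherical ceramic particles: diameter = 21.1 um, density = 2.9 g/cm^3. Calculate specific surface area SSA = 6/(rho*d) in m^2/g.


SSA = 6 / (2.9 * 21.1) = 0.098 m^2/g

0.098


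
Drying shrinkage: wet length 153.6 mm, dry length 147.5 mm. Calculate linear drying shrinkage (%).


DS = (153.6 - 147.5) / 153.6 * 100 = 3.97%

3.97


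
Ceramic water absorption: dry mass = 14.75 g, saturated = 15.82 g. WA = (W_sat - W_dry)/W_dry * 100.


WA = (15.82 - 14.75) / 14.75 * 100 = 7.25%

7.25


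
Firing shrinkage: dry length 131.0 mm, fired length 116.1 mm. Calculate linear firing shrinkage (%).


FS = (131.0 - 116.1) / 131.0 * 100 = 11.37%

11.37


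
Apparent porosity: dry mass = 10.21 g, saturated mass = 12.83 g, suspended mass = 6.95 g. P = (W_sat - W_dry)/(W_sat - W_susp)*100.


P = (12.83 - 10.21) / (12.83 - 6.95) * 100 = 2.62 / 5.88 * 100 = 44.6%

44.6


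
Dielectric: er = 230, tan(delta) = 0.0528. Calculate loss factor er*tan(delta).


Loss = 230 * 0.0528 = 12.144

12.144


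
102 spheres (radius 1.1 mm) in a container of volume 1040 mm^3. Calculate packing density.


V_sphere = 4/3*pi*1.1^3 = 5.5753 mm^3
Total V = 102*5.5753 = 568.6806 mm^3
PD = 568.6806 / 1040 = 0.547

0.547


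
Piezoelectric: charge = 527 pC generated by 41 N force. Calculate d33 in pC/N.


d33 = 527 / 41 = 12.9 pC/N

12.9


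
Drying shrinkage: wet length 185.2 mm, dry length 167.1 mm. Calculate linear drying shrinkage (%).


DS = (185.2 - 167.1) / 185.2 * 100 = 9.77%

9.77


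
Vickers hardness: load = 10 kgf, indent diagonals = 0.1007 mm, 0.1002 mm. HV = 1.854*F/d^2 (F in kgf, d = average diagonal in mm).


d_avg = (0.1007+0.1002)/2 = 0.10045 mm
HV = 1.854*10/0.10045^2 = 1837

1837


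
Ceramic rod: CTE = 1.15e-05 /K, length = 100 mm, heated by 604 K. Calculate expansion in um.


dL = 1.15e-05 * 100 * 604 * 1000 = 694.6 um

694.6


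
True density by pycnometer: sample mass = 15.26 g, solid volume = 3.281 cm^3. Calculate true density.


TD = 15.26 / 3.281 = 4.651 g/cm^3

4.651


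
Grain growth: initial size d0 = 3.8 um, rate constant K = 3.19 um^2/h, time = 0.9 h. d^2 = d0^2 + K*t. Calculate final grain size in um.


d^2 = 3.8^2 + 3.19*0.9 = 17.311
d = sqrt(17.311) = 4.16 um

4.16


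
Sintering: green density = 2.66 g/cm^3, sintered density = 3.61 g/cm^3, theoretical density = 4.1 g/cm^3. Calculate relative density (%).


Relative = 3.61 / 4.1 * 100 = 88.0%

88.0


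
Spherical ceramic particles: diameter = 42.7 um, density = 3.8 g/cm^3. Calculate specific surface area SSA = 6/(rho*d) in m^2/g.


SSA = 6 / (3.8 * 42.7) = 0.037 m^2/g

0.037


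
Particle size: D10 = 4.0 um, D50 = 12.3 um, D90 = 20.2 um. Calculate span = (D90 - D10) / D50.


Span = (20.2 - 4.0) / 12.3 = 16.2 / 12.3 = 1.317

1.317


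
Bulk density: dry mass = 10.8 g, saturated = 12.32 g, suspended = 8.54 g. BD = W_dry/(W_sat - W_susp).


BD = 10.8 / (12.32 - 8.54) = 10.8 / 3.78 = 2.857 g/cm^3

2.857


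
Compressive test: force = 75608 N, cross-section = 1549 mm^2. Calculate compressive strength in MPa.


CS = 75608 / 1549 = 48.8 MPa

48.8


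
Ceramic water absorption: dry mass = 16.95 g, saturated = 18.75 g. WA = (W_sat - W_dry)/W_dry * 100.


WA = (18.75 - 16.95) / 16.95 * 100 = 10.62%

10.62


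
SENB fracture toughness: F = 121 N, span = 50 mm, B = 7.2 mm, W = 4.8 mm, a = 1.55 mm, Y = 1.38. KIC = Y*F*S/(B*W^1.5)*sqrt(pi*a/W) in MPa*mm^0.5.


KIC = 1.38*121*50/(7.2*4.8^1.5)*sqrt(pi*1.55/4.8) = 111.06

111.06


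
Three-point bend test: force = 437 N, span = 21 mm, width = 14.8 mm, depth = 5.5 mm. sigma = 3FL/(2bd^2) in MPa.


sigma = 3*437*21/(2*14.8*5.5^2) = 30.7 MPa

30.7


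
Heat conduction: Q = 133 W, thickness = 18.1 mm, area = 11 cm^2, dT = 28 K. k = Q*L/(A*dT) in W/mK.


k = 133*18.1/1000/(11/10000*28) = 78.16 W/mK

78.16


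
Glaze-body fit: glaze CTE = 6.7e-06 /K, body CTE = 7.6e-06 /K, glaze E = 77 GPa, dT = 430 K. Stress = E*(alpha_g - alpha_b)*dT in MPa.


Stress = 77*1000*(6.7e-06 - 7.6e-06)*430 = -29.8 MPa

-29.8


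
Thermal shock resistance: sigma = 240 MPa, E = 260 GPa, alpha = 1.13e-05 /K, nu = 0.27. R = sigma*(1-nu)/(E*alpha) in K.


R = 240*(1-0.27)/(260*1000*1.13e-05) = 60 K

60


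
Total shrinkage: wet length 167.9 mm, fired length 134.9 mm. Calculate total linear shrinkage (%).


TS = (167.9 - 134.9) / 167.9 * 100 = 19.65%

19.65


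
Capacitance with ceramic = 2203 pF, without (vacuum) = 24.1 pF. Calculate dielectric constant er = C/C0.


er = 2203 / 24.1 = 91.41

91.41


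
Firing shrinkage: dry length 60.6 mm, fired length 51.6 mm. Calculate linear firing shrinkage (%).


FS = (60.6 - 51.6) / 60.6 * 100 = 14.85%

14.85


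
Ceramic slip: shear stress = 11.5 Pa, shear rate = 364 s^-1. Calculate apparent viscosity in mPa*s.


eta = tau/gamma * 1000 = 11.5/364 * 1000 = 31.6 mPa*s

31.6
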